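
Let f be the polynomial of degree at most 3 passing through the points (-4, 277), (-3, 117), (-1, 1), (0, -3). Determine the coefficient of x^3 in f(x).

Write f(x) = ax^3 + bx^2 + cx + d. Substituting each data point gives a linear system:
  -64a + 16b - 4c + d = 277
  -27a + 9b - 3c + d = 117
  -a + b - c + d = 1
  d = -3
Solving the system yields a = -4, b = 2, c = 2, d = -3.
So f(x) = -4x^3 + 2x^2 + 2x - 3.
The leading coefficient is -4.

-4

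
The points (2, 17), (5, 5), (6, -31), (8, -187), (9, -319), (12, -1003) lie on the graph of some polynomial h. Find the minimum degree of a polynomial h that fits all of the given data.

3

Divided differences on the nodes 2, 5, 6, 8, 9, 12:
  order 0: 17  5  -31  -187  -319  -1003
  order 1: -4  -36  -78  -132  -228
  order 2: -8  -14  -18  -24
  order 3: -1  -1  -1
  order 4: 0  0
  order 5: 0
The order-3 divided differences are all -1 (nonzero) and every higher order vanishes, so the data lies on a polynomial of degree exactly 3.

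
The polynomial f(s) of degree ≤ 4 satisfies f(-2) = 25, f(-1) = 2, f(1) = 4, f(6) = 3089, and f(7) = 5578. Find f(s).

Using the Lagrange interpolation formula with nodes -2, -1, 1, 6, 7:
  L_0(s) = (s + 1)(s - 1)(s - 6)(s - 7) / 216
  L_1(s) = (s + 2)(s - 1)(s - 6)(s - 7) / -112
  L_2(s) = (s + 2)(s + 1)(s - 6)(s - 7) / 180
  L_3(s) = (s + 2)(s + 1)(s - 1)(s - 7) / -280
  L_4(s) = (s + 2)(s + 1)(s - 1)(s - 6) / 432
Then f(s) = 25·L_0(s) + 2·L_1(s) + 4·L_2(s) + 3089·L_3(s) + 5578·L_4(s).
Expanding and collecting terms gives f(s) = 2s^4 + 2s^3 + 2s^2 - s - 1.
Check: f(1) = 4. ✓

f(s) = 2s^4 + 2s^3 + 2s^2 - s - 1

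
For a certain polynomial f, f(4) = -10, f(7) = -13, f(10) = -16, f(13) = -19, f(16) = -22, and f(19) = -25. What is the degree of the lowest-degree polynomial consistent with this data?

1

Forward differences of the values at u = 4, 7, 10, 13, 16, 19:
  f  : -10  -13  -16  -19  -22  -25
  Δ  : -3  -3  -3  -3  -3
  Δ^2: 0  0  0  0
  Δ^3: 0  0  0
  Δ^4: 0  0
  Δ^5: 0
The first differences are constant (-3) and nonzero, while all higher differences vanish, so the minimal degree is 1.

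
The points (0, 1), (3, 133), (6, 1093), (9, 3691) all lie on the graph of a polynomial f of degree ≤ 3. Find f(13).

11103

Forward differences of the values at u = 0, 3, 6, 9:
  f  : 1  133  1093  3691
  Δ  : 132  960  2598
  Δ^2: 828  1638
  Δ^3: 810
The third differences are constant, confirming degree 3.
Interpolating (Newton forward form) and evaluating at u = 13 gives f(13) = 11103.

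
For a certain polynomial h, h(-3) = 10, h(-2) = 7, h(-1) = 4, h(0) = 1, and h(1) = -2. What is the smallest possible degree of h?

1

Forward differences of the values at t = -3, -2, -1, 0, 1:
  h  : 10  7  4  1  -2
  Δ  : -3  -3  -3  -3
  Δ^2: 0  0  0
  Δ^3: 0  0
  Δ^4: 0
The first differences are constant (-3) and nonzero, while all higher differences vanish, so the minimal degree is 1.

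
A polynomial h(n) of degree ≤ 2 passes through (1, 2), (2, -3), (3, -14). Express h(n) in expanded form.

Write h(n) = an^2 + bn + c. Substituting each data point gives a linear system:
  a + b + c = 2
  4a + 2b + c = -3
  9a + 3b + c = -14
Solving the system yields a = -3, b = 4, c = 1.
So h(n) = -3n² + 4n + 1.
Check: h(2) = -3. ✓

h(n) = -3n^2 + 4n + 1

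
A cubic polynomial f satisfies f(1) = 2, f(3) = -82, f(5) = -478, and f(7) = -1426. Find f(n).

f(n) = -5n^3 + 6n^2 - n + 2

Write f(n) = an^3 + bn^2 + cn + d. Substituting each data point gives a linear system:
  a + b + c + d = 2
  27a + 9b + 3c + d = -82
  125a + 25b + 5c + d = -478
  343a + 49b + 7c + d = -1426
Solving the system yields a = -5, b = 6, c = -1, d = 2.
So f(n) = -5n^3 + 6n^2 - n + 2.
Check: f(1) = 2. ✓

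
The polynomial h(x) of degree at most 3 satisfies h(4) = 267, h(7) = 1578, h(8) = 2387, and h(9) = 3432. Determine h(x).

Write h(x) = ax^3 + bx^2 + cx + d. Substituting each data point gives a linear system:
  64a + 16b + 4c + d = 267
  343a + 49b + 7c + d = 1578
  512a + 64b + 8c + d = 2387
  729a + 81b + 9c + d = 3432
Solving the system yields a = 5, b = -2, c = -6, d = 3.
So h(x) = 5x^3 - 2x^2 - 6x + 3.
Check: h(7) = 1578. ✓

h(x) = 5x^3 - 2x^2 - 6x + 3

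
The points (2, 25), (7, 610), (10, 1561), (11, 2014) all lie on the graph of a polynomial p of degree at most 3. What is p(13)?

Using the Lagrange interpolation formula with nodes 2, 7, 10, 11:
  L_0(s) = (s - 7)(s - 10)(s - 11) / -360
  L_1(s) = (s - 2)(s - 10)(s - 11) / 60
  L_2(s) = (s - 2)(s - 7)(s - 11) / -24
  L_3(s) = (s - 2)(s - 7)(s - 10) / 36
Then p(s) = 25·L_0(s) + 610·L_1(s) + 1561·L_2(s) + 2014·L_3(s).
Expanding and collecting terms gives p(s) = s^3 + 6s^2 - 4s + 1.
Evaluating at s = 13: p(13) = 3160.

3160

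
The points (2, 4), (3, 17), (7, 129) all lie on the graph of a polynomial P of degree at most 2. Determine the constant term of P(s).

Write P(s) = as^2 + bs + c. Substituting each data point gives a linear system:
  4a + 2b + c = 4
  9a + 3b + c = 17
  49a + 7b + c = 129
Solving the system yields a = 3, b = -2, c = -4.
So P(s) = 3s^2 - 2s - 4.
The constant term is -4.

-4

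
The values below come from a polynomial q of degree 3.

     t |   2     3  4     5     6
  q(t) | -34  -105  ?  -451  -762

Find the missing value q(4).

On equispaced nodes a degree-3 polynomial has vanishing fourth forward difference, so
  q(2) - 4·q(3) + 6·q(4) - 4·q(5) + q(6) = 0.
Substituting the known values and solving for q(4):
  6·q(4) = -1428
  q(4) = -238.

-238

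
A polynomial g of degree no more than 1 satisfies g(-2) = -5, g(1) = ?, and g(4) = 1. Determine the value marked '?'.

-2

The 2 known points determine the degree-1 polynomial uniquely.
Write g(s) = as + b. Substituting each data point gives a linear system:
  -2a + b = -5
  4a + b = 1
Solving the system yields a = 1, b = -3.
So g(s) = s - 3.
Then g(1) = -2.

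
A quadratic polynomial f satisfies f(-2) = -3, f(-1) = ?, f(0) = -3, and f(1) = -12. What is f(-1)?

The 3 known points determine the degree-2 polynomial uniquely.
Write f(u) = au^2 + bu + c. Substituting each data point gives a linear system:
  4a - 2b + c = -3
  c = -3
  a + b + c = -12
Solving the system yields a = -3, b = -6, c = -3.
So f(u) = -3u^2 - 6u - 3.
Then f(-1) = 0.

0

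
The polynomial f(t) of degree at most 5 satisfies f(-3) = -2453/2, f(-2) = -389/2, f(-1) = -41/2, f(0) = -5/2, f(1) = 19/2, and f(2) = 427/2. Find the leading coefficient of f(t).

5

Write f(t) = at^5 + bt^4 + ct^3 + dt^2 + et + k. Substituting each data point gives a linear system:
  -243a + 81b - 27c + 9d - 3e + k = -2453/2
  -32a + 16b - 8c + 4d - 2e + k = -389/2
  -a + b - c + d - e + k = -41/2
  k = -5/2
  a + b + c + d + e + k = 19/2
  32a + 16b + 8c + 4d + 2e + k = 427/2
Solving the system yields a = 5, b = 2, c = 4, d = -5, e = 6, k = -5/2.
So f(t) = 5t^5 + 2t^4 + 4t^3 - 5t^2 + 6t - 5/2.
The leading coefficient is 5.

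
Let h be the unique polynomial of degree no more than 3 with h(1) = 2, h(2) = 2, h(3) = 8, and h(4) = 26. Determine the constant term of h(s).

Write h(s) = as^3 + bs^2 + cs + d. Substituting each data point gives a linear system:
  a + b + c + d = 2
  8a + 4b + 2c + d = 2
  27a + 9b + 3c + d = 8
  64a + 16b + 4c + d = 26
Solving the system yields a = 1, b = -3, c = 2, d = 2.
So h(s) = s^3 - 3s^2 + 2s + 2.
The constant term is 2.

2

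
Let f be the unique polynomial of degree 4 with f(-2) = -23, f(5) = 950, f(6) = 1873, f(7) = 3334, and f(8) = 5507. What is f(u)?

f(u) = u^4 + 3u^3 - 2u^2 + u - 5

Write f(u) = au^4 + bu^3 + cu^2 + du + e. Substituting each data point gives a linear system:
  16a - 8b + 4c - 2d + e = -23
  625a + 125b + 25c + 5d + e = 950
  1296a + 216b + 36c + 6d + e = 1873
  2401a + 343b + 49c + 7d + e = 3334
  4096a + 512b + 64c + 8d + e = 5507
Solving the system yields a = 1, b = 3, c = -2, d = 1, e = -5.
So f(u) = u^4 + 3u^3 - 2u^2 + u - 5.
Check: f(7) = 3334. ✓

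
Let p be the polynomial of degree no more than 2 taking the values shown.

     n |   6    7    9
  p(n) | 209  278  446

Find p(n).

Write p(n) = an^2 + bn + c. Substituting each data point gives a linear system:
  36a + 6b + c = 209
  49a + 7b + c = 278
  81a + 9b + c = 446
Solving the system yields a = 5, b = 4, c = 5.
So p(n) = 5n² + 4n + 5.
Check: p(7) = 278. ✓

p(n) = 5n^2 + 4n + 5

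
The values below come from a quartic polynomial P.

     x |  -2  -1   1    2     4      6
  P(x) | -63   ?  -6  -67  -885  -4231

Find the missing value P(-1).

-10

The 5 known points determine the degree-4 polynomial uniquely.
Write P(x) = ax^4 + bx^3 + cx^2 + dx + e. Substituting each data point gives a linear system:
  16a - 8b + 4c - 2d + e = -63
  a + b + c + d + e = -6
  16a + 8b + 4c + 2d + e = -67
  256a + 64b + 16c + 4d + e = -885
  1296a + 216b + 36c + 6d + e = -4231
Solving the system yields a = -3, b = -1, c = -4, d = 3, e = -1.
So P(x) = -3x^4 - x^3 - 4x^2 + 3x - 1.
Then P(-1) = -10.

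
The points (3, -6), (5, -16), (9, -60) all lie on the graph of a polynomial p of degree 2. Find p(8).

-46

Using the Lagrange interpolation formula with nodes 3, 5, 9:
  L_0(s) = (s - 5)(s - 9) / 12
  L_1(s) = (s - 3)(s - 9) / -8
  L_2(s) = (s - 3)(s - 5) / 24
Then p(s) = -6·L_0(s) - 16·L_1(s) - 60·L_2(s).
Expanding and collecting terms gives p(s) = -s^2 + 3s - 6.
Evaluating at s = 8: p(8) = -46.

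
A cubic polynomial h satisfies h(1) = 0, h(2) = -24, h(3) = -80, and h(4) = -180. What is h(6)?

-560

Write h(x) = ax^3 + bx^2 + cx + d. Substituting each data point gives a linear system:
  a + b + c + d = 0
  8a + 4b + 2c + d = -24
  27a + 9b + 3c + d = -80
  64a + 16b + 4c + d = -180
Solving the system yields a = -2, b = -4, c = 2, d = 4.
So h(x) = -2x^3 - 4x^2 + 2x + 4.
Then h(6) = -560.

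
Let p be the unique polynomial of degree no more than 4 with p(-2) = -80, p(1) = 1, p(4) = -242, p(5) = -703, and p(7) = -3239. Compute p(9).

-9727

Using the Lagrange interpolation formula with nodes -2, 1, 4, 5, 7:
  L_0(n) = (n - 1)(n - 4)(n - 5)(n - 7) / 1134
  L_1(n) = (n + 2)(n - 4)(n - 5)(n - 7) / -216
  L_2(n) = (n + 2)(n - 1)(n - 5)(n - 7) / 54
  L_3(n) = (n + 2)(n - 1)(n - 4)(n - 7) / -56
  L_4(n) = (n + 2)(n - 1)(n - 4)(n - 5) / 324
Then p(n) = -80·L_0(n) + 1·L_1(n) - 242·L_2(n) - 703·L_3(n) - 3239·L_4(n).
Expanding and collecting terms gives p(n) = -2n^4 + 5n^3 - 3n^2 - n + 2.
Evaluating at n = 9: p(9) = -9727.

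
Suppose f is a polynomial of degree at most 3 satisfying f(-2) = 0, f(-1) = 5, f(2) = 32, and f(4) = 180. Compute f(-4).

Write f(u) = au^3 + bu^2 + cu + d. Substituting each data point gives a linear system:
  -8a + 4b - 2c + d = 0
  -a + b - c + d = 5
  8a + 4b + 2c + d = 32
  64a + 16b + 4c + d = 180
Solving the system yields a = 2, b = 3, c = 0, d = 4.
So f(u) = 2u^3 + 3u^2 + 4.
Then f(-4) = -76.

-76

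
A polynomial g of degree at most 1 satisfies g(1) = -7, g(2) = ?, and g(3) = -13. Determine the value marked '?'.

On equispaced nodes a degree-1 polynomial has vanishing second forward difference, so
  g(1) - 2·g(2) + g(3) = 0.
Substituting the known values and solving for g(2):
  -2·g(2) = 20
  g(2) = -10.

-10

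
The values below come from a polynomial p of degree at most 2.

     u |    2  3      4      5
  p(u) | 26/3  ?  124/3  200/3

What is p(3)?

The 3 known points determine the degree-2 polynomial uniquely.
Write p(u) = au^2 + bu + c. Substituting each data point gives a linear system:
  4a + 2b + c = 26/3
  16a + 4b + c = 124/3
  25a + 5b + c = 200/3
Solving the system yields a = 3, b = -5/3, c = 0.
So p(u) = 3u² - (5/3)u.
Then p(3) = 22.

22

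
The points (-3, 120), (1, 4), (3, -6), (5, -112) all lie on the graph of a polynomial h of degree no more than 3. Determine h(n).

h(n) = -2n^3 + 6n^2 - 3n + 3

Write h(n) = an^3 + bn^2 + cn + d. Substituting each data point gives a linear system:
  -27a + 9b - 3c + d = 120
  a + b + c + d = 4
  27a + 9b + 3c + d = -6
  125a + 25b + 5c + d = -112
Solving the system yields a = -2, b = 6, c = -3, d = 3.
So h(n) = -2n^3 + 6n^2 - 3n + 3.
Check: h(3) = -6. ✓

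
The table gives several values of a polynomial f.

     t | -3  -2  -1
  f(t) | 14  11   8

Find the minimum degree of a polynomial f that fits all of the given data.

Forward differences of the values at t = -3, -2, -1:
  f  : 14  11  8
  Δ  : -3  -3
  Δ^2: 0
The first differences are constant (-3) and nonzero, while all higher differences vanish, so the minimal degree is 1.

1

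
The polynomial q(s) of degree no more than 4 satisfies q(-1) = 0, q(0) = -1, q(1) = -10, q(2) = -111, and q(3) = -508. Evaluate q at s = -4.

Write q(s) = as^4 + bs^3 + cs^2 + ds + e. Substituting each data point gives a linear system:
  a - b + c - d + e = 0
  e = -1
  a + b + c + d + e = -10
  16a + 8b + 4c + 2d + e = -111
  81a + 27b + 9c + 3d + e = -508
Solving the system yields a = -5, b = -4, c = 1, d = -1, e = -1.
So q(s) = -5s⁴ - 4s³ + s² - s - 1.
Then q(-4) = -1005.

-1005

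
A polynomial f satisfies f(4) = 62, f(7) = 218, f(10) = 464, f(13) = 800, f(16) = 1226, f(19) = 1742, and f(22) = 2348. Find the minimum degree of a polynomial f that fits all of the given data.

Forward differences of the values at n = 4, 7, 10, 13, 16, 19, 22:
  f  : 62  218  464  800  1226  1742  2348
  Δ  : 156  246  336  426  516  606
  Δ^2: 90  90  90  90  90
  Δ^3: 0  0  0  0
  Δ^4: 0  0  0
  Δ^5: 0  0
  Δ^6: 0
The second differences are constant (90) and nonzero, while all higher differences vanish, so the minimal degree is 2.

2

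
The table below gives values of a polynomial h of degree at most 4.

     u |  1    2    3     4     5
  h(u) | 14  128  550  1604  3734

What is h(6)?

Forward differences of the values at u = 1, 2, 3, 4, 5:
  h  : 14  128  550  1604  3734
  Δ  : 114  422  1054  2130
  Δ^2: 308  632  1076
  Δ^3: 324  444
  Δ^4: 120
The fourth differences are constant, confirming degree 4.
Interpolating (Newton forward form) and evaluating at u = 6 gives h(6) = 7504.

7504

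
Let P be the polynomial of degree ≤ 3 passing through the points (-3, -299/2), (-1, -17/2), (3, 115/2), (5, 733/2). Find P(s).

P(s) = 4s^3 - 5s^2 - (3/2)s - 1

Write P(s) = as^3 + bs^2 + cs + d. Substituting each data point gives a linear system:
  -27a + 9b - 3c + d = -299/2
  -a + b - c + d = -17/2
  27a + 9b + 3c + d = 115/2
  125a + 25b + 5c + d = 733/2
Solving the system yields a = 4, b = -5, c = -3/2, d = -1.
So P(s) = 4s^3 - 5s^2 - (3/2)s - 1.
Check: P(-1) = -17/2. ✓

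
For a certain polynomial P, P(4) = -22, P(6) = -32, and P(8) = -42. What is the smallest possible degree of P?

1

Forward differences of the values at s = 4, 6, 8:
  P  : -22  -32  -42
  Δ  : -10  -10
  Δ^2: 0
The first differences are constant (-10) and nonzero, while all higher differences vanish, so the minimal degree is 1.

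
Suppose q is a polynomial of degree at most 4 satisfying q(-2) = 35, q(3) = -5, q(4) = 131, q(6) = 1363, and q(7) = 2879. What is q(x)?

q(x) = 2x^4 - 5x^3 - 5x^2 + 6x - 5

Using the Lagrange interpolation formula with nodes -2, 3, 4, 6, 7:
  L_0(x) = (x - 3)(x - 4)(x - 6)(x - 7) / 2160
  L_1(x) = (x + 2)(x - 4)(x - 6)(x - 7) / -60
  L_2(x) = (x + 2)(x - 3)(x - 6)(x - 7) / 36
  L_3(x) = (x + 2)(x - 3)(x - 4)(x - 7) / -48
  L_4(x) = (x + 2)(x - 3)(x - 4)(x - 6) / 108
Then q(x) = 35·L_0(x) - 5·L_1(x) + 131·L_2(x) + 1363·L_3(x) + 2879·L_4(x).
Expanding and collecting terms gives q(x) = 2x^4 - 5x^3 - 5x^2 + 6x - 5.
Check: q(7) = 2879. ✓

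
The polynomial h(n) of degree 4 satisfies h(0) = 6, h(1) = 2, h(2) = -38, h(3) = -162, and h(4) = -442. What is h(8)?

-5402

Write h(n) = an^4 + bn^3 + cn^2 + dn + e. Substituting each data point gives a linear system:
  e = 6
  a + b + c + d + e = 2
  16a + 8b + 4c + 2d + e = -38
  81a + 27b + 9c + 3d + e = -162
  256a + 64b + 16c + 4d + e = -442
Solving the system yields a = -1, b = -2, c = -5, d = 4, e = 6.
So h(n) = -n^4 - 2n^3 - 5n^2 + 4n + 6.
Then h(8) = -5402.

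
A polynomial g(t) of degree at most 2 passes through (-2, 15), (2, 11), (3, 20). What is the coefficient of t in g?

Write g(t) = at^2 + bt + c. Substituting each data point gives a linear system:
  4a - 2b + c = 15
  4a + 2b + c = 11
  9a + 3b + c = 20
Solving the system yields a = 2, b = -1, c = 5.
So g(t) = 2t² - t + 5.
The coefficient of t is -1.

-1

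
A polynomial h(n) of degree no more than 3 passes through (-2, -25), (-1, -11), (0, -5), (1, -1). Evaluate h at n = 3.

Using the Lagrange interpolation formula with nodes -2, -1, 0, 1:
  L_0(n) = (n + 1)n(n - 1) / -6
  L_1(n) = (n + 2)n(n - 1) / 2
  L_2(n) = (n + 2)(n + 1)(n - 1) / -2
  L_3(n) = (n + 2)(n + 1)n / 6
Then h(n) = -25·L_0(n) - 11·L_1(n) - 5·L_2(n) - 1·L_3(n).
Expanding and collecting terms gives h(n) = n^3 - n^2 + 4n - 5.
Evaluating at n = 3: h(3) = 25.

25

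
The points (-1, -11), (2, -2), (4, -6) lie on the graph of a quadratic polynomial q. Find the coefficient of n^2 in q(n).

-1

Write q(n) = an^2 + bn + c. Substituting each data point gives a linear system:
  a - b + c = -11
  4a + 2b + c = -2
  16a + 4b + c = -6
Solving the system yields a = -1, b = 4, c = -6.
So q(n) = -n² + 4n - 6.
The leading coefficient is -1.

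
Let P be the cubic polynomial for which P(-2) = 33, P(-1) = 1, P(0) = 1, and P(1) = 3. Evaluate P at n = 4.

-279

Write P(n) = an^3 + bn^2 + cn + d. Substituting each data point gives a linear system:
  -8a + 4b - 2c + d = 33
  -a + b - c + d = 1
  d = 1
  a + b + c + d = 3
Solving the system yields a = -5, b = 1, c = 6, d = 1.
So P(n) = -5n^3 + n^2 + 6n + 1.
Then P(4) = -279.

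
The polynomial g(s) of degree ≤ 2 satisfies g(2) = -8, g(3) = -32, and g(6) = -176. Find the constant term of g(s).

4

Write g(s) = as^2 + bs + c. Substituting each data point gives a linear system:
  4a + 2b + c = -8
  9a + 3b + c = -32
  36a + 6b + c = -176
Solving the system yields a = -6, b = 6, c = 4.
So g(s) = -6s² + 6s + 4.
The constant term is 4.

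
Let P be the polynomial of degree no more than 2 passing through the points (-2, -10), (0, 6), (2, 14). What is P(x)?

Write P(x) = ax^2 + bx + c. Substituting each data point gives a linear system:
  4a - 2b + c = -10
  c = 6
  4a + 2b + c = 14
Solving the system yields a = -1, b = 6, c = 6.
So P(x) = -x^2 + 6x + 6.
Check: P(-2) = -10. ✓

P(x) = -x^2 + 6x + 6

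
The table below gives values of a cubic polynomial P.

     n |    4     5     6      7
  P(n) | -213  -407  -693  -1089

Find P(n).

Using the Lagrange interpolation formula with nodes 4, 5, 6, 7:
  L_0(n) = (n - 5)(n - 6)(n - 7) / -6
  L_1(n) = (n - 4)(n - 6)(n - 7) / 2
  L_2(n) = (n - 4)(n - 5)(n - 7) / -2
  L_3(n) = (n - 4)(n - 5)(n - 6) / 6
Then P(n) = -213·L_0(n) - 407·L_1(n) - 693·L_2(n) - 1089·L_3(n).
Expanding and collecting terms gives P(n) = -3n³ - n² - 2n + 3.
Check: P(4) = -213. ✓

P(n) = -3n^3 - n^2 - 2n + 3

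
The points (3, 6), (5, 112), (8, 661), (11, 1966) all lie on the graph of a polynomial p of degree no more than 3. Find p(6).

231

Using the Lagrange interpolation formula with nodes 3, 5, 8, 11:
  L_0(u) = (u - 5)(u - 8)(u - 11) / -80
  L_1(u) = (u - 3)(u - 8)(u - 11) / 36
  L_2(u) = (u - 3)(u - 5)(u - 11) / -45
  L_3(u) = (u - 3)(u - 5)(u - 8) / 144
Then p(u) = 6·L_0(u) + 112·L_1(u) + 661·L_2(u) + 1966·L_3(u).
Expanding and collecting terms gives p(u) = 2u^3 - 6u^2 + 3u - 3.
Evaluating at u = 6: p(6) = 231.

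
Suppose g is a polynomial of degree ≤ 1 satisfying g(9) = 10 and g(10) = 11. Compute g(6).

7

Using the Lagrange interpolation formula with nodes 9, 10:
  L_0(t) = (t - 10) / -1
  L_1(t) = (t - 9) / 1
Then g(t) = 10·L_0(t) + 11·L_1(t).
Expanding and collecting terms gives g(t) = t + 1.
Evaluating at t = 6: g(6) = 7.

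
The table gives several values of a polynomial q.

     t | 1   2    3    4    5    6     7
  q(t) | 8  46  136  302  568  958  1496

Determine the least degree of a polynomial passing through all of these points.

3

Forward differences of the values at t = 1, 2, 3, 4, 5, 6, 7:
  q  : 8  46  136  302  568  958  1496
  Δ  : 38  90  166  266  390  538
  Δ^2: 52  76  100  124  148
  Δ^3: 24  24  24  24
  Δ^4: 0  0  0
  Δ^5: 0  0
  Δ^6: 0
The third differences are constant (24) and nonzero, while all higher differences vanish, so the minimal degree is 3.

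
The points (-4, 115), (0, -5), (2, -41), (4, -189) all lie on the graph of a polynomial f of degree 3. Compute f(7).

Using the Lagrange interpolation formula with nodes -4, 0, 2, 4:
  L_0(t) = t(t - 2)(t - 4) / -192
  L_1(t) = (t + 4)(t - 2)(t - 4) / 32
  L_2(t) = (t + 4)t(t - 4) / -24
  L_3(t) = (t + 4)t(t - 2) / 64
Then f(t) = 115·L_0(t) - 5·L_1(t) - 41·L_2(t) - 189·L_3(t).
Expanding and collecting terms gives f(t) = -2t^3 - 2t^2 - 6t - 5.
Evaluating at t = 7: f(7) = -831.

-831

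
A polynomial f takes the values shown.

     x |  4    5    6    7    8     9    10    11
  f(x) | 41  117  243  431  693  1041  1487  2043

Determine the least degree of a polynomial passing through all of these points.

Forward differences of the values at x = 4, 5, 6, 7, 8, 9, 10, 11:
  f  : 41  117  243  431  693  1041  1487  2043
  Δ  : 76  126  188  262  348  446  556
  Δ^2: 50  62  74  86  98  110
  Δ^3: 12  12  12  12  12
  Δ^4: 0  0  0  0
  Δ^5: 0  0  0
  Δ^6: 0  0
  Δ^7: 0
The third differences are constant (12) and nonzero, while all higher differences vanish, so the minimal degree is 3.

3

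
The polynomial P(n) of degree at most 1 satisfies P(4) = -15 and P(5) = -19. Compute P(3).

Write P(n) = an + b. Substituting each data point gives a linear system:
  4a + b = -15
  5a + b = -19
Solving the system yields a = -4, b = 1.
So P(n) = -4n + 1.
Then P(3) = -11.

-11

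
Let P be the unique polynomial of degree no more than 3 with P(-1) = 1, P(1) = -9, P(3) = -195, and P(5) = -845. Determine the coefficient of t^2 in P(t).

Write P(t) = at^3 + bt^2 + ct + d. Substituting each data point gives a linear system:
  -a + b - c + d = 1
  a + b + c + d = -9
  27a + 9b + 3c + d = -195
  125a + 25b + 5c + d = -845
Solving the system yields a = -6, b = -4, c = 1, d = 0.
So P(t) = -6t³ - 4t² + t.
The coefficient of t^2 is -4.

-4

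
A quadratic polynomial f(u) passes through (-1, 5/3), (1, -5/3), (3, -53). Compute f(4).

-290/3

Forward differences of the values at u = -1, 1, 3:
  f  : 5/3  -5/3  -53
  Δ  : -10/3  -154/3
  Δ^2: -48
The second differences are constant, confirming degree 2.
Interpolating (Newton forward form) and evaluating at u = 4 gives f(4) = -290/3.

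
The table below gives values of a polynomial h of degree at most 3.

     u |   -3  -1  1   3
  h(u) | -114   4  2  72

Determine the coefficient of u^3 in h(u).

4

Write h(u) = au^3 + bu^2 + cu + d. Substituting each data point gives a linear system:
  -27a + 9b - 3c + d = -114
  -a + b - c + d = 4
  a + b + c + d = 2
  27a + 9b + 3c + d = 72
Solving the system yields a = 4, b = -3, c = -5, d = 6.
So h(u) = 4u^3 - 3u^2 - 5u + 6.
The leading coefficient is 4.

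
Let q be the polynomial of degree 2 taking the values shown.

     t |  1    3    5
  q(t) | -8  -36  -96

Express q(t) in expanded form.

Write q(t) = at^2 + bt + c. Substituting each data point gives a linear system:
  a + b + c = -8
  9a + 3b + c = -36
  25a + 5b + c = -96
Solving the system yields a = -4, b = 2, c = -6.
So q(t) = -4t^2 + 2t - 6.
Check: q(1) = -8. ✓

q(t) = -4t^2 + 2t - 6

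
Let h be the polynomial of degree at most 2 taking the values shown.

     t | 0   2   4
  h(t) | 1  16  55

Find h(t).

h(t) = 3t^2 + (3/2)t + 1

Write h(t) = at^2 + bt + c. Substituting each data point gives a linear system:
  c = 1
  4a + 2b + c = 16
  16a + 4b + c = 55
Solving the system yields a = 3, b = 3/2, c = 1.
So h(t) = 3t^2 + (3/2)t + 1.
Check: h(2) = 16. ✓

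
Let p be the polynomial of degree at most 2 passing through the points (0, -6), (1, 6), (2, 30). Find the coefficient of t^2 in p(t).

6

Write p(t) = at^2 + bt + c. Substituting each data point gives a linear system:
  c = -6
  a + b + c = 6
  4a + 2b + c = 30
Solving the system yields a = 6, b = 6, c = -6.
So p(t) = 6t² + 6t - 6.
The leading coefficient is 6.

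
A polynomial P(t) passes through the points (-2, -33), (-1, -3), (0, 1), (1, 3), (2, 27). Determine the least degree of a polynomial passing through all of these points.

3

Forward differences of the values at t = -2, -1, 0, 1, 2:
  P  : -33  -3  1  3  27
  Δ  : 30  4  2  24
  Δ^2: -26  -2  22
  Δ^3: 24  24
  Δ^4: 0
The third differences are constant (24) and nonzero, while all higher differences vanish, so the minimal degree is 3.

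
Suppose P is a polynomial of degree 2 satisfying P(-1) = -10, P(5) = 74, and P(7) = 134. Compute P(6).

Using the Lagrange interpolation formula with nodes -1, 5, 7:
  L_0(n) = (n - 5)(n - 7) / 48
  L_1(n) = (n + 1)(n - 7) / -12
  L_2(n) = (n + 1)(n - 5) / 16
Then P(n) = -10·L_0(n) + 74·L_1(n) + 134·L_2(n).
Expanding and collecting terms gives P(n) = 2n^2 + 6n - 6.
Evaluating at n = 6: P(6) = 102.

102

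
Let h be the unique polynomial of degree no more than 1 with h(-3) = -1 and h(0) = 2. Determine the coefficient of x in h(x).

Write h(x) = ax + b. Substituting each data point gives a linear system:
  -3a + b = -1
  b = 2
Solving the system yields a = 1, b = 2.
So h(x) = x + 2.
The leading coefficient is 1.

1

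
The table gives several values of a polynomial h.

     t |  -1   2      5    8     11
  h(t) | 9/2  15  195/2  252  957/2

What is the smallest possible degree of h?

Forward differences of the values at t = -1, 2, 5, 8, 11:
  h  : 9/2  15  195/2  252  957/2
  Δ  : 21/2  165/2  309/2  453/2
  Δ^2: 72  72  72
  Δ^3: 0  0
  Δ^4: 0
The second differences are constant (72) and nonzero, while all higher differences vanish, so the minimal degree is 2.

2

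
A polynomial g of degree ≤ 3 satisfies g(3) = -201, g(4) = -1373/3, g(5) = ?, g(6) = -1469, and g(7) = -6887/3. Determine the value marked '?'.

-2605/3

On equispaced nodes a degree-3 polynomial has vanishing fourth forward difference, so
  g(3) - 4·g(4) + 6·g(5) - 4·g(6) + g(7) = 0.
Substituting the known values and solving for g(5):
  6·g(5) = -5210
  g(5) = -2605/3.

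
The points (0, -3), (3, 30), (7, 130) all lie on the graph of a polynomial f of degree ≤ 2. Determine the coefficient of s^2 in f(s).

2

Write f(s) = as^2 + bs + c. Substituting each data point gives a linear system:
  c = -3
  9a + 3b + c = 30
  49a + 7b + c = 130
Solving the system yields a = 2, b = 5, c = -3.
So f(s) = 2s^2 + 5s - 3.
The leading coefficient is 2.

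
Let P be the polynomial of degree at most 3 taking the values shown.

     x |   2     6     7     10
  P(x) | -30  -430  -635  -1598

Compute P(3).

-79

Using the Lagrange interpolation formula with nodes 2, 6, 7, 10:
  L_0(x) = (x - 6)(x - 7)(x - 10) / -160
  L_1(x) = (x - 2)(x - 7)(x - 10) / 16
  L_2(x) = (x - 2)(x - 6)(x - 10) / -15
  L_3(x) = (x - 2)(x - 6)(x - 7) / 96
Then P(x) = -30·L_0(x) - 430·L_1(x) - 635·L_2(x) - 1598·L_3(x).
Expanding and collecting terms gives P(x) = -x³ - 6x² + 2.
Evaluating at x = 3: P(3) = -79.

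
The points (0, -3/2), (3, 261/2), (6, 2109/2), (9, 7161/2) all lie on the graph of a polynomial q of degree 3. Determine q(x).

Write q(x) = ax^3 + bx^2 + cx + d. Substituting each data point gives a linear system:
  d = -3/2
  27a + 9b + 3c + d = 261/2
  216a + 36b + 6c + d = 2109/2
  729a + 81b + 9c + d = 7161/2
Solving the system yields a = 5, b = -1, c = 2, d = -3/2.
So q(x) = 5x^3 - x^2 + 2x - 3/2.
Check: q(9) = 7161/2. ✓

q(x) = 5x^3 - x^2 + 2x - 3/2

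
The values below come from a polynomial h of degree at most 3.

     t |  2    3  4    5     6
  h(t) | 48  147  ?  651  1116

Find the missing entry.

338

The 4 known points determine the degree-3 polynomial uniquely.
Write h(t) = at^3 + bt^2 + ct + d. Substituting each data point gives a linear system:
  8a + 4b + 2c + d = 48
  27a + 9b + 3c + d = 147
  125a + 25b + 5c + d = 651
  216a + 36b + 6c + d = 1116
Solving the system yields a = 5, b = 1, c = -1, d = 6.
So h(t) = 5t³ + t² - t + 6.
Then h(4) = 338.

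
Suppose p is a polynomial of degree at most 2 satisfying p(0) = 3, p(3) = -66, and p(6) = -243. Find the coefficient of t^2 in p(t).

-6

Write p(t) = at^2 + bt + c. Substituting each data point gives a linear system:
  c = 3
  9a + 3b + c = -66
  36a + 6b + c = -243
Solving the system yields a = -6, b = -5, c = 3.
So p(t) = -6t^2 - 5t + 3.
The leading coefficient is -6.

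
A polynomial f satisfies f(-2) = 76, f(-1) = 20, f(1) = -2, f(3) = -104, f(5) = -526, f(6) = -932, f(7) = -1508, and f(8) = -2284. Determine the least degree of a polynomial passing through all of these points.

Divided differences on the nodes -2, -1, 1, 3, 5, 6, 7, 8:
  order 0: 76  20  -2  -104  -526  -932  -1508  -2284
  order 1: -56  -11  -51  -211  -406  -576  -776
  order 2: 15  -10  -40  -65  -85  -100
  order 3: -5  -5  -5  -5  -5
  order 4: 0  0  0  0
  order 5: 0  0  0
  order 6: 0  0
  order 7: 0
The order-3 divided differences are all -5 (nonzero) and every higher order vanishes, so the data lies on a polynomial of degree exactly 3.

3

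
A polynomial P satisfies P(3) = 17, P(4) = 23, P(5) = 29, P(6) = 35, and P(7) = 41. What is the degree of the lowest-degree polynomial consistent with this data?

1

Forward differences of the values at x = 3, 4, 5, 6, 7:
  P  : 17  23  29  35  41
  Δ  : 6  6  6  6
  Δ^2: 0  0  0
  Δ^3: 0  0
  Δ^4: 0
The first differences are constant (6) and nonzero, while all higher differences vanish, so the minimal degree is 1.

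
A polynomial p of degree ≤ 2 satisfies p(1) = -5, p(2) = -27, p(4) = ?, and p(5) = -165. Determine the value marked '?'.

The 3 known points determine the degree-2 polynomial uniquely.
Write p(u) = au^2 + bu + c. Substituting each data point gives a linear system:
  a + b + c = -5
  4a + 2b + c = -27
  25a + 5b + c = -165
Solving the system yields a = -6, b = -4, c = 5.
So p(u) = -6u² - 4u + 5.
Then p(4) = -107.

-107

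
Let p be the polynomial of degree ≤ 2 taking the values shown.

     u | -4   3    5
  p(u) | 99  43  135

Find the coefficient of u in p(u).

-2

Write p(u) = au^2 + bu + c. Substituting each data point gives a linear system:
  16a - 4b + c = 99
  9a + 3b + c = 43
  25a + 5b + c = 135
Solving the system yields a = 6, b = -2, c = -5.
So p(u) = 6u² - 2u - 5.
The coefficient of u is -2.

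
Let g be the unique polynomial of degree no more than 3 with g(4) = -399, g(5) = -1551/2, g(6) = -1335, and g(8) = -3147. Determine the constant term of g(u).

-3

Write g(u) = au^3 + bu^2 + cu + d. Substituting each data point gives a linear system:
  64a + 16b + 4c + d = -399
  125a + 25b + 5c + d = -1551/2
  216a + 36b + 6c + d = -1335
  512a + 64b + 8c + d = -3147
Solving the system yields a = -6, b = -3/2, c = 3, d = -3.
So g(u) = -6u³ - (3/2)u² + 3u - 3.
The constant term is -3.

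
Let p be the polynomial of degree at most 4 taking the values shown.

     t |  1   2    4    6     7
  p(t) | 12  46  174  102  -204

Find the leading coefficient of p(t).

-1

Write p(t) = at^4 + bt^3 + ct^2 + dt + e. Substituting each data point gives a linear system:
  a + b + c + d + e = 12
  16a + 8b + 4c + 2d + e = 46
  256a + 64b + 16c + 4d + e = 174
  1296a + 216b + 36c + 6d + e = 102
  2401a + 343b + 49c + 7d + e = -204
Solving the system yields a = -1, b = 6, c = 3, d = -2, e = 6.
So p(t) = -t^4 + 6t^3 + 3t^2 - 2t + 6.
The leading coefficient is -1.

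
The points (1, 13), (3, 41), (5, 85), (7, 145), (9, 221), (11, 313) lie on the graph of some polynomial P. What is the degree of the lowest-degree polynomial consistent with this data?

2

Forward differences of the values at t = 1, 3, 5, 7, 9, 11:
  P  : 13  41  85  145  221  313
  Δ  : 28  44  60  76  92
  Δ^2: 16  16  16  16
  Δ^3: 0  0  0
  Δ^4: 0  0
  Δ^5: 0
The second differences are constant (16) and nonzero, while all higher differences vanish, so the minimal degree is 2.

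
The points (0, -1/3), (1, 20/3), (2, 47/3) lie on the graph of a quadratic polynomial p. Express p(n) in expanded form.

Write p(n) = an^2 + bn + c. Substituting each data point gives a linear system:
  c = -1/3
  a + b + c = 20/3
  4a + 2b + c = 47/3
Solving the system yields a = 1, b = 6, c = -1/3.
So p(n) = n^2 + 6n - 1/3.
Check: p(1) = 20/3. ✓

p(n) = n^2 + 6n - 1/3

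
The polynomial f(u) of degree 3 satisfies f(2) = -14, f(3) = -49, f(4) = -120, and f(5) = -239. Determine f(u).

f(u) = -2u^3 + 3u - 4

Write f(u) = au^3 + bu^2 + cu + d. Substituting each data point gives a linear system:
  8a + 4b + 2c + d = -14
  27a + 9b + 3c + d = -49
  64a + 16b + 4c + d = -120
  125a + 25b + 5c + d = -239
Solving the system yields a = -2, b = 0, c = 3, d = -4.
So f(u) = -2u³ + 3u - 4.
Check: f(3) = -49. ✓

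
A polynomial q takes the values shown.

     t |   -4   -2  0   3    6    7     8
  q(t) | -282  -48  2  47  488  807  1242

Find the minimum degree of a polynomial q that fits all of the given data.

Divided differences on the nodes -4, -2, 0, 3, 6, 7, 8:
  order 0: -282  -48  2  47  488  807  1242
  order 1: 117  25  15  147  319  435
  order 2: -23  -2  22  43  58
  order 3: 3  3  3  3
  order 4: 0  0  0
  order 5: 0  0
  order 6: 0
The order-3 divided differences are all 3 (nonzero) and every higher order vanishes, so the data lies on a polynomial of degree exactly 3.

3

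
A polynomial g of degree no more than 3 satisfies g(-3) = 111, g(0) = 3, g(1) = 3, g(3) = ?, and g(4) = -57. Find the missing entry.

-15

The 4 known points determine the degree-3 polynomial uniquely.
Write g(t) = at^3 + bt^2 + ct + d. Substituting each data point gives a linear system:
  -27a + 9b - 3c + d = 111
  d = 3
  a + b + c + d = 3
  64a + 16b + 4c + d = -57
Solving the system yields a = -2, b = 5, c = -3, d = 3.
So g(t) = -2t^3 + 5t^2 - 3t + 3.
Then g(3) = -15.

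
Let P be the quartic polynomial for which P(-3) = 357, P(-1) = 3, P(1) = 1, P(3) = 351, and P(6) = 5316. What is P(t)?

Write P(t) = at^4 + bt^3 + ct^2 + dt + e. Substituting each data point gives a linear system:
  81a - 27b + 9c - 3d + e = 357
  a - b + c - d + e = 3
  a + b + c + d + e = 1
  81a + 27b + 9c + 3d + e = 351
  1296a + 216b + 36c + 6d + e = 5316
Solving the system yields a = 4, b = 0, c = 4, d = -1, e = -6.
So P(t) = 4t⁴ + 4t² - t - 6.
Check: P(-3) = 357. ✓

P(t) = 4t^4 + 4t^2 - t - 6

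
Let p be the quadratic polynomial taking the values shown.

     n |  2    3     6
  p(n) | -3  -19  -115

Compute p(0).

5

Using the Lagrange interpolation formula with nodes 2, 3, 6:
  L_0(n) = (n - 3)(n - 6) / 4
  L_1(n) = (n - 2)(n - 6) / -3
  L_2(n) = (n - 2)(n - 3) / 12
Then p(n) = -3·L_0(n) - 19·L_1(n) - 115·L_2(n).
Expanding and collecting terms gives p(n) = -4n^2 + 4n + 5.
Evaluating at n = 0: p(0) = 5.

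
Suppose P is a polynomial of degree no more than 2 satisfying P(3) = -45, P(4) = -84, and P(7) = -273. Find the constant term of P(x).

0

Write P(x) = ax^2 + bx + c. Substituting each data point gives a linear system:
  9a + 3b + c = -45
  16a + 4b + c = -84
  49a + 7b + c = -273
Solving the system yields a = -6, b = 3, c = 0.
So P(x) = -6x^2 + 3x.
The constant term is 0.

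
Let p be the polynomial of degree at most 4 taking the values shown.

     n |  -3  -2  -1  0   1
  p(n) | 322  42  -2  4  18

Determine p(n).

Using the Lagrange interpolation formula with nodes -3, -2, -1, 0, 1:
  L_0(n) = (n + 2)(n + 1)n(n - 1) / 24
  L_1(n) = (n + 3)(n + 1)n(n - 1) / -6
  L_2(n) = (n + 3)(n + 2)n(n - 1) / 4
  L_3(n) = (n + 3)(n + 2)(n + 1)(n - 1) / -6
  L_4(n) = (n + 3)(n + 2)(n + 1)n / 24
Then p(n) = 322·L_0(n) + 42·L_1(n) - 2·L_2(n) + 4·L_3(n) + 18·L_4(n).
Expanding and collecting terms gives p(n) = 6n^4 + 5n^3 - 2n^2 + 5n + 4.
Check: p(0) = 4. ✓

p(n) = 6n^4 + 5n^3 - 2n^2 + 5n + 4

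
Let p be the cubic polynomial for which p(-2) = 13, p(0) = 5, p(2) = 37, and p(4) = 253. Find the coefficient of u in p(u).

Write p(u) = au^3 + bu^2 + cu + d. Substituting each data point gives a linear system:
  -8a + 4b - 2c + d = 13
  d = 5
  8a + 4b + 2c + d = 37
  64a + 16b + 4c + d = 253
Solving the system yields a = 3, b = 5, c = -6, d = 5.
So p(u) = 3u³ + 5u² - 6u + 5.
The coefficient of u is -6.

-6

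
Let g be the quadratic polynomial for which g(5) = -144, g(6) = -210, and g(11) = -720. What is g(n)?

Using the Lagrange interpolation formula with nodes 5, 6, 11:
  L_0(n) = (n - 6)(n - 11) / 6
  L_1(n) = (n - 5)(n - 11) / -5
  L_2(n) = (n - 5)(n - 6) / 30
Then g(n) = -144·L_0(n) - 210·L_1(n) - 720·L_2(n).
Expanding and collecting terms gives g(n) = -6n^2 + 6.
Check: g(5) = -144. ✓

g(n) = -6n^2 + 6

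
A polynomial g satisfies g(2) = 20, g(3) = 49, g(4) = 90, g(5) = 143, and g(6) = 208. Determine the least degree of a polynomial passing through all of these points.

Divided differences on the nodes 2, 3, 4, 5, 6:
  order 0: 20  49  90  143  208
  order 1: 29  41  53  65
  order 2: 6  6  6
  order 3: 0  0
  order 4: 0
The order-2 divided differences are all 6 (nonzero) and every higher order vanishes, so the data lies on a polynomial of degree exactly 2.

2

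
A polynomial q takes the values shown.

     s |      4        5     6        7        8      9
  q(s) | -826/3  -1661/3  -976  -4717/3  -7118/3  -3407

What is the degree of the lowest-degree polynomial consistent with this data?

Forward differences of the values at s = 4, 5, 6, 7, 8, 9:
  q  : -826/3  -1661/3  -976  -4717/3  -7118/3  -3407
  Δ  : -835/3  -1267/3  -1789/3  -2401/3  -3103/3
  Δ^2: -144  -174  -204  -234
  Δ^3: -30  -30  -30
  Δ^4: 0  0
  Δ^5: 0
The third differences are constant (-30) and nonzero, while all higher differences vanish, so the minimal degree is 3.

3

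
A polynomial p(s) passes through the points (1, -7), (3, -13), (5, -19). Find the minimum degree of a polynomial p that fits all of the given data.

1

Forward differences of the values at s = 1, 3, 5:
  p  : -7  -13  -19
  Δ  : -6  -6
  Δ^2: 0
The first differences are constant (-6) and nonzero, while all higher differences vanish, so the minimal degree is 1.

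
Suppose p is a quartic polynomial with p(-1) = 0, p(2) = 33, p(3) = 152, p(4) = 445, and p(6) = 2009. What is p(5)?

Write p(s) = as^4 + bs^3 + cs^2 + ds + e. Substituting each data point gives a linear system:
  a - b + c - d + e = 0
  16a + 8b + 4c + 2d + e = 33
  81a + 27b + 9c + 3d + e = 152
  256a + 64b + 16c + 4d + e = 445
  1296a + 216b + 36c + 6d + e = 2009
Solving the system yields a = 1, b = 4, c = -4, d = -2, e = 5.
So p(s) = s⁴ + 4s³ - 4s² - 2s + 5.
Then p(5) = 1020.

1020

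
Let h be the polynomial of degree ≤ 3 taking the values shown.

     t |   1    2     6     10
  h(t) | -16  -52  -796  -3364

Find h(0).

-4

Write h(t) = at^3 + bt^2 + ct + d. Substituting each data point gives a linear system:
  a + b + c + d = -16
  8a + 4b + 2c + d = -52
  216a + 36b + 6c + d = -796
  1000a + 100b + 10c + d = -3364
Solving the system yields a = -3, b = -3, c = -6, d = -4.
So h(t) = -3t^3 - 3t^2 - 6t - 4.
Then h(0) = -4.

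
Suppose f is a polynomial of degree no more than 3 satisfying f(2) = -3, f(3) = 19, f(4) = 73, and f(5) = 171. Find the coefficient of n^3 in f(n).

2

Write f(n) = an^3 + bn^2 + cn + d. Substituting each data point gives a linear system:
  8a + 4b + 2c + d = -3
  27a + 9b + 3c + d = 19
  64a + 16b + 4c + d = 73
  125a + 25b + 5c + d = 171
Solving the system yields a = 2, b = -2, c = -6, d = 1.
So f(n) = 2n³ - 2n² - 6n + 1.
The leading coefficient is 2.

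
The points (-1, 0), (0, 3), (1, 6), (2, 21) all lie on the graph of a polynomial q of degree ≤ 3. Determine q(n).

Write q(n) = an^3 + bn^2 + cn + d. Substituting each data point gives a linear system:
  -a + b - c + d = 0
  d = 3
  a + b + c + d = 6
  8a + 4b + 2c + d = 21
Solving the system yields a = 2, b = 0, c = 1, d = 3.
So q(n) = 2n^3 + n + 3.
Check: q(2) = 21. ✓

q(n) = 2n^3 + n + 3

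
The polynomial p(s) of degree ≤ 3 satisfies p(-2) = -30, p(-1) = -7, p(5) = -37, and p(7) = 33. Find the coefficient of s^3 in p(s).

1

Write p(s) = as^3 + bs^2 + cs + d. Substituting each data point gives a linear system:
  -8a + 4b - 2c + d = -30
  -a + b - c + d = -7
  125a + 25b + 5c + d = -37
  343a + 49b + 7c + d = 33
Solving the system yields a = 1, b = -6, c = -2, d = -2.
So p(s) = s^3 - 6s^2 - 2s - 2.
The leading coefficient is 1.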